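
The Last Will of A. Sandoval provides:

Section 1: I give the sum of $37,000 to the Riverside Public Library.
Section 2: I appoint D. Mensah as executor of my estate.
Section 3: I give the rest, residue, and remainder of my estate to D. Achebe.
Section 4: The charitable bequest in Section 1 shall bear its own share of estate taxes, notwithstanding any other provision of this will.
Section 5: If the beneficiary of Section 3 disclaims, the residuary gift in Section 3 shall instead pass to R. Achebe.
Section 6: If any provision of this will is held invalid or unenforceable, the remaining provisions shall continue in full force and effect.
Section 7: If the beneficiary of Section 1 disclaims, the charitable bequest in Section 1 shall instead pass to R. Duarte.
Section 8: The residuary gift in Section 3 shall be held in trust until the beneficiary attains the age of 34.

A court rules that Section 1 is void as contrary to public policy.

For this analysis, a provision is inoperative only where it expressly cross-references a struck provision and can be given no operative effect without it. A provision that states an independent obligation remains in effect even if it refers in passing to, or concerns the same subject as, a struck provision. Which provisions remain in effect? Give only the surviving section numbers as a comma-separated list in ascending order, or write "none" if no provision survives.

Section 1 is struck. Section 4 has no operative effect of its own apart from Section 1 and is therefore inoperative. The only function of Section 7 is the alternative disposition for Section 1, so it cannot stand once Section 1 is removed. Section 6 is a severability clause and preserves every provision that can still be given independent effect. Section 2, Section 3, Section 5, Section 6, and Section 8 remain in effect.

2, 3, 5, 6, 8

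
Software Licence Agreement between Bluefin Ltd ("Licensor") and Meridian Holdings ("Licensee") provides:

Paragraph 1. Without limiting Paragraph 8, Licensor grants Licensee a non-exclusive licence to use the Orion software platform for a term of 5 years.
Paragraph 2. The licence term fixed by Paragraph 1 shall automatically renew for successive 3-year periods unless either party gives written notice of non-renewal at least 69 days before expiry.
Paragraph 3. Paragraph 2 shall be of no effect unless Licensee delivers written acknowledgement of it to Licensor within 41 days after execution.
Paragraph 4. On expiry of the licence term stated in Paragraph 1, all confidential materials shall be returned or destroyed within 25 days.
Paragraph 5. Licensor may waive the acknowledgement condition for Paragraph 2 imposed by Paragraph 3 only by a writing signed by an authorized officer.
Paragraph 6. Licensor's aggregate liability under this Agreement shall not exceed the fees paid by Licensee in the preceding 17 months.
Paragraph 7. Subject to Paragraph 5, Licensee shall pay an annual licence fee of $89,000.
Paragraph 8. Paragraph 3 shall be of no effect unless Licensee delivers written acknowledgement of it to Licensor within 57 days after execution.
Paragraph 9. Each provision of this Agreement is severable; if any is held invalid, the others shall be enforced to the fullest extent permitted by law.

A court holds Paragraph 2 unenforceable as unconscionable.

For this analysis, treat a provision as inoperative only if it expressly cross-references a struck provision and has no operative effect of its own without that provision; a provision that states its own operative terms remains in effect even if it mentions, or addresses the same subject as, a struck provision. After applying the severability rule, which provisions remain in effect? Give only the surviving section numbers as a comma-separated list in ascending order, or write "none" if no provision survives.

1, 4, 6, 7, 9

Paragraph 2 is struck. The only function of Paragraph 3 is the acknowledgement condition for Paragraph 2, so it cannot stand once Paragraph 2 is removed. Paragraph 5 has no operative effect of its own apart from Paragraph 3 and is therefore inoperative. Paragraph 8 has no operative effect of its own apart from Paragraph 3 and is therefore inoperative. Paragraph 1 mentions Paragraph 8 but its own obligation stands independently of Paragraph 8, so Paragraph 1 is not affected. Although Paragraph 7 refers to Paragraph 5, its operative terms do not depend on Paragraph 5, so it remains in effect. Paragraph 9 is a severability clause and preserves every provision that can still be given independent effect. That leaves Paragraph 1, Paragraph 4, Paragraph 6, Paragraph 7, and Paragraph 9 in effect.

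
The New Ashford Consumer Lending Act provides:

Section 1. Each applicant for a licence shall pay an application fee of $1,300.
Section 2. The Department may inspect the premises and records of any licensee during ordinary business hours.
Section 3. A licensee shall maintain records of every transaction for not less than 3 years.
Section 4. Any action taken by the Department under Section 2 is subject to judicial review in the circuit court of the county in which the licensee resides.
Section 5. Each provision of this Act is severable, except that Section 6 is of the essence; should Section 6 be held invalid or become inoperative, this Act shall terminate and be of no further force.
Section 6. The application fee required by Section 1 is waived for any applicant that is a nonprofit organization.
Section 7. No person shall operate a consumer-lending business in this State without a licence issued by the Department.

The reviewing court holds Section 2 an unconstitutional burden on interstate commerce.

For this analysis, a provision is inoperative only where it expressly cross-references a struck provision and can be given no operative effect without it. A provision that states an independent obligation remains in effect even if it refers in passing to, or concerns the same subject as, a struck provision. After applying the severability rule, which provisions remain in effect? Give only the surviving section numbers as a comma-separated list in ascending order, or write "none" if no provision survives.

Section 2 is struck. Section 4 operates only by reference to Section 2, so it falls with Section 2. Section 5 makes Section 6 an essential term, but Section 6 is unaffected, so the severability proviso in Section 5 preserves the remaining provisions. Section 1, Section 3, Section 5, Section 6, and Section 7 remain in effect.

1, 3, 5, 6, 7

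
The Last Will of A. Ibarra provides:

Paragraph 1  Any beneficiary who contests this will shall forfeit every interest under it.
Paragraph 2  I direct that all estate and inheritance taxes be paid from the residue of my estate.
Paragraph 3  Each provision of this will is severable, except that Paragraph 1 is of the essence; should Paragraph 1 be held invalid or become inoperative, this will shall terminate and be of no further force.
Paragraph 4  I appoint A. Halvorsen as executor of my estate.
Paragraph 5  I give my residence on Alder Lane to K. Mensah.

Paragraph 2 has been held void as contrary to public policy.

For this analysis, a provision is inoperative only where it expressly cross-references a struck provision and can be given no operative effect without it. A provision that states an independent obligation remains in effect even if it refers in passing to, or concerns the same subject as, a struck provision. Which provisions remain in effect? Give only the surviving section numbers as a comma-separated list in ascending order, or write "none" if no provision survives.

1, 3, 4, 5

Paragraph 2 is struck. No other provision's operative terms depend on Paragraph 2. Paragraph 3 makes Paragraph 1 an essential term, but Paragraph 1 is unaffected, so the severability proviso in Paragraph 3 preserves the remaining provisions. Paragraph 1, Paragraph 3, Paragraph 4, and Paragraph 5 remain in effect.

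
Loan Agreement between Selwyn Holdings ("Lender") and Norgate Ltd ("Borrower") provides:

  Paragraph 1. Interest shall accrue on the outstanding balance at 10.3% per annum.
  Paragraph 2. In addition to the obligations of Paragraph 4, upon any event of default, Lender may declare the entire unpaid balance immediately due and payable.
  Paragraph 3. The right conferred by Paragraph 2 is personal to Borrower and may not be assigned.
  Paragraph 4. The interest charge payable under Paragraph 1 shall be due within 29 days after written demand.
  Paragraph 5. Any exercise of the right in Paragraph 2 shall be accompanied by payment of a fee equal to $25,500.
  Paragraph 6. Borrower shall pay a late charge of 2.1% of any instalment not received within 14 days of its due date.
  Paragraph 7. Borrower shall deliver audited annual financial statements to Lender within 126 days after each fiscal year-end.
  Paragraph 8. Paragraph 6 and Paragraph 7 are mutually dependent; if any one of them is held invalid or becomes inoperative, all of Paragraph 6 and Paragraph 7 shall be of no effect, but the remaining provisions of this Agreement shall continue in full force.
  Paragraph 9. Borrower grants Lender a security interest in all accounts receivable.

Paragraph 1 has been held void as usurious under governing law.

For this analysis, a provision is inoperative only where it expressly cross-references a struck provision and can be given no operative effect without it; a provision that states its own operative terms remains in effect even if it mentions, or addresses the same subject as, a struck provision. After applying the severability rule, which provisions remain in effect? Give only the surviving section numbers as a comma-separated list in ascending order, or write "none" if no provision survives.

2, 3, 5, 6, 7, 8, 9

Paragraph 1 is struck. The whole of Paragraph 4 is the payment deadline for the interest charge, defined by reference to Paragraph 1, so Paragraph 4 cannot stand once Paragraph 1 is removed. Although Paragraph 2 refers to Paragraph 4, its operative terms do not depend on Paragraph 4, so it remains in effect. Paragraph 8 ties Paragraph 6 and Paragraph 7 together, but none of those is affected here; the remaining provisions continue in force under Paragraph 8. The provisions still in force are Paragraph 2, Paragraph 3, Paragraph 5, Paragraph 6, Paragraph 7, Paragraph 8, and Paragraph 9.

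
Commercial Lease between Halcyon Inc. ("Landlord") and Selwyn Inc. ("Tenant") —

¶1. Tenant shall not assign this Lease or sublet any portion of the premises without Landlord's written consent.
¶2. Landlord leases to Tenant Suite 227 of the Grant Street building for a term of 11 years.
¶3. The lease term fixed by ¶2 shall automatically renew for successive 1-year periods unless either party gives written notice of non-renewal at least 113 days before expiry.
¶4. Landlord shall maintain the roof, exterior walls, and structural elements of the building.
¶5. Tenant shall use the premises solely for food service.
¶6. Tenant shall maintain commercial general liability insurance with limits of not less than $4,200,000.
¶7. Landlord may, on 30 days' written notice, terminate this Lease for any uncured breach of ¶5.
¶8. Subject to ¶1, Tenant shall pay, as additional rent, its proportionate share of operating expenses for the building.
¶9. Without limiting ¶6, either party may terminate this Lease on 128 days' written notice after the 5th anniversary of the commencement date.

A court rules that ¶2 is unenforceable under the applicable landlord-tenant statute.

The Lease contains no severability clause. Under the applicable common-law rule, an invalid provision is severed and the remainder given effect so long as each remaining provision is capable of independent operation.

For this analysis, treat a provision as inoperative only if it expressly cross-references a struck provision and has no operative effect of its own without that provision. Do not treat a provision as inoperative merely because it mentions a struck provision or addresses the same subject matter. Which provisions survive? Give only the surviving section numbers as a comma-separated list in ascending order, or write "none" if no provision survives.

¶2 is struck. ¶3 operates only by reference to ¶2, so it falls with ¶2. With no severability clause, the stated default rule severs what cannot stand and enforces each remaining provision that can operate on its own. The provisions still in force are ¶1, ¶4, ¶5, ¶6, ¶7, ¶8, and ¶9.

1, 4, 5, 6, 7, 8, 9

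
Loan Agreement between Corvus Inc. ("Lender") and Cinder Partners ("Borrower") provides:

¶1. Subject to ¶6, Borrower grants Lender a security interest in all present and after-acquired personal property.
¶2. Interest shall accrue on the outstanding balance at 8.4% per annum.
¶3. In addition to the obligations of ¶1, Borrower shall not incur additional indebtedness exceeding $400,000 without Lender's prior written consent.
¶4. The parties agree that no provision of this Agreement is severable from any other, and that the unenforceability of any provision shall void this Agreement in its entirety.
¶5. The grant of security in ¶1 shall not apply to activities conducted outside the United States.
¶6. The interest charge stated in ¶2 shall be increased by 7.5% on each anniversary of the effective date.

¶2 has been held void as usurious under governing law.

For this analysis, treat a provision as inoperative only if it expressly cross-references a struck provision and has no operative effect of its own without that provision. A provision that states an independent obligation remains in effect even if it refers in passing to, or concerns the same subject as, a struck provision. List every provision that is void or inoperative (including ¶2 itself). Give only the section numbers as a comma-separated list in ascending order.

¶2 is struck. The whole of ¶6 is the escalation of the interest charge, defined by reference to ¶2, so ¶6 cannot stand once ¶2 is removed. ¶4 provides that the Agreement is not severable, so the invalidity of any one provision voids the entire Agreement. No provision of the Agreement survives.

1, 2, 3, 4, 5, 6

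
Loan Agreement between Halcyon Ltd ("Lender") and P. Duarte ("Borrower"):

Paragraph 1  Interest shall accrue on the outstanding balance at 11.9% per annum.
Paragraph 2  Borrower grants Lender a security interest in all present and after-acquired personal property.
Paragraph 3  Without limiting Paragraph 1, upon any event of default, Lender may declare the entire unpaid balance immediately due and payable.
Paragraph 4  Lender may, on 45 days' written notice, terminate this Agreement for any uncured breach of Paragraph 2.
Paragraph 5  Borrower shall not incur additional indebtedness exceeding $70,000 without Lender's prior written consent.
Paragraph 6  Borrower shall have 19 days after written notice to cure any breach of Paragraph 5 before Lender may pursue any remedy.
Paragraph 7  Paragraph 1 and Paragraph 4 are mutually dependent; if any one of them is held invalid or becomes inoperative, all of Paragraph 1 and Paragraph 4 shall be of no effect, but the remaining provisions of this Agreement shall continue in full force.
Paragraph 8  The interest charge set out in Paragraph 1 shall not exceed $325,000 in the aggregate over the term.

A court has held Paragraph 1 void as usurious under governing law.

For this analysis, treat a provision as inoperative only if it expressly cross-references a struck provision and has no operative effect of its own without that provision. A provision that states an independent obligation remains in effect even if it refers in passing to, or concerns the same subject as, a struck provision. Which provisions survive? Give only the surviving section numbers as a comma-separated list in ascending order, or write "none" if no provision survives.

2, 3, 5, 6, 7

Paragraph 1 is struck. Paragraph 8 does nothing except set the aggregate cap on the interest charge by reference to Paragraph 1; with Paragraph 1 gone it has no independent effect and is inoperative. Although Paragraph 3 refers to Paragraph 1, its operative terms do not depend on Paragraph 1, so it remains in effect. Paragraph 7 declares Paragraph 1 and Paragraph 4 mutually dependent; since one of them has fallen, all of them are of no effect. That brings down Paragraph 4 as well. The remainder continues in force under Paragraph 7. That leaves Paragraph 2, Paragraph 3, Paragraph 5, Paragraph 6, and Paragraph 7 in effect.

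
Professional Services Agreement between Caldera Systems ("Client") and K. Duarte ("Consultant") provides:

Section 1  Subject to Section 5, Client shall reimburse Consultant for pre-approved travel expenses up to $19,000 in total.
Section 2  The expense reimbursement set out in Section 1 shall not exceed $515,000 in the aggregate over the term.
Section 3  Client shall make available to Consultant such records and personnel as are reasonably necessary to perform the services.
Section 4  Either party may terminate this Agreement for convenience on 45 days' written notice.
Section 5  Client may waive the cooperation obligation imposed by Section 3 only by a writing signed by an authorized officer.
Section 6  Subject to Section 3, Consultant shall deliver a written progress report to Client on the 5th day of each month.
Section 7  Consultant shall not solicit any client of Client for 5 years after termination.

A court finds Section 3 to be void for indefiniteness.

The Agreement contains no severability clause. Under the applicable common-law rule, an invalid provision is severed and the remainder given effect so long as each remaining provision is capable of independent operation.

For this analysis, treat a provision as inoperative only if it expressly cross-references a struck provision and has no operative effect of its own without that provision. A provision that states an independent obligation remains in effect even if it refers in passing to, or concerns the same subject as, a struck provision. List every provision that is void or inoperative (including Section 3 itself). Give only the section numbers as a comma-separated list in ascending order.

Section 3 is struck. Section 5 merely fixes the waiver condition for Section 3; with Section 3 gone it has nothing to operate on and falls away. Section 1 mentions Section 5 but its own obligation stands independently of Section 5, so Section 1 is not affected. Section 6 mentions Section 3 but its own obligation stands independently of Section 3, so Section 6 is not affected. With no severability clause, the stated default rule severs what cannot stand and enforces each remaining provision that can operate on its own. The provisions still in force are Section 1, Section 2, Section 4, Section 6, and Section 7.

3, 5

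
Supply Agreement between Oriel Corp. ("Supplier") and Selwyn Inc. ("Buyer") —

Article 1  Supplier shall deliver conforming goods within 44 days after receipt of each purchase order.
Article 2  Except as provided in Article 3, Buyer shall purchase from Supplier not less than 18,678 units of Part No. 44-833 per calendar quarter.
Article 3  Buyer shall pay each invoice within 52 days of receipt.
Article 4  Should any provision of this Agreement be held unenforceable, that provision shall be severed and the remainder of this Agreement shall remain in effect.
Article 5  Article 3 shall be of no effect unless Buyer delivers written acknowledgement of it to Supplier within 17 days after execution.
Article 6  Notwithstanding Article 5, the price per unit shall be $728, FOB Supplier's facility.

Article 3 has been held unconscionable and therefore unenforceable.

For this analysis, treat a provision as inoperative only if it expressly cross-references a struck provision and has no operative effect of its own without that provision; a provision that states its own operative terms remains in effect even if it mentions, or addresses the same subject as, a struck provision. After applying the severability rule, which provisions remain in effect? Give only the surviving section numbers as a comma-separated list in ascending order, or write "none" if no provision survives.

Article 3 is struck. The only function of Article 5 is the acknowledgement condition for Article 3, so it cannot stand once Article 3 is removed. Although Article 6 refers to Article 5, its operative terms do not depend on Article 5, so it remains in effect. Article 2 mentions Article 3 but its own obligation stands independently of Article 3, so Article 2 is not affected. Article 4 is a severability clause and preserves every provision that can still be given independent effect. The provisions still in force are Article 1, Article 2, Article 4, and Article 6.

1, 2, 4, 6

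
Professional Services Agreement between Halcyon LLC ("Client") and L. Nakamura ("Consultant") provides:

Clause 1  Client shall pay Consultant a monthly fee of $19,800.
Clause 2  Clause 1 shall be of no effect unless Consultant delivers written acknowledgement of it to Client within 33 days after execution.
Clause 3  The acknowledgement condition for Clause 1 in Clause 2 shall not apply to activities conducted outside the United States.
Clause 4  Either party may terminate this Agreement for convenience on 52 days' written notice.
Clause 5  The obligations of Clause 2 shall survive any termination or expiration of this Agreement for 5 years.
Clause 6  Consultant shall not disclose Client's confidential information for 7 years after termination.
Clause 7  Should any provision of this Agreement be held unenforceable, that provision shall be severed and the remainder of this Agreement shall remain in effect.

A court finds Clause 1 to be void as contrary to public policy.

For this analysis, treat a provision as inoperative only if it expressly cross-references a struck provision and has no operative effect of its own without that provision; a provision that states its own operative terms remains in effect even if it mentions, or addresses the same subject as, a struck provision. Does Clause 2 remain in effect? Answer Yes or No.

Clause 1 is struck. Clause 2 has no operative effect of its own apart from Clause 1 and is therefore inoperative. Clause 3 has no operative effect of its own apart from Clause 2 and is therefore inoperative. The only function of Clause 5 is the survival period for Clause 2, so it cannot stand once Clause 2 is removed. Clause 7 is a severability clause and preserves every provision that can still be given independent effect. That leaves Clause 4, Clause 6, and Clause 7 in effect. Clause 2 is among the inoperative provisions, so the answer is no.

No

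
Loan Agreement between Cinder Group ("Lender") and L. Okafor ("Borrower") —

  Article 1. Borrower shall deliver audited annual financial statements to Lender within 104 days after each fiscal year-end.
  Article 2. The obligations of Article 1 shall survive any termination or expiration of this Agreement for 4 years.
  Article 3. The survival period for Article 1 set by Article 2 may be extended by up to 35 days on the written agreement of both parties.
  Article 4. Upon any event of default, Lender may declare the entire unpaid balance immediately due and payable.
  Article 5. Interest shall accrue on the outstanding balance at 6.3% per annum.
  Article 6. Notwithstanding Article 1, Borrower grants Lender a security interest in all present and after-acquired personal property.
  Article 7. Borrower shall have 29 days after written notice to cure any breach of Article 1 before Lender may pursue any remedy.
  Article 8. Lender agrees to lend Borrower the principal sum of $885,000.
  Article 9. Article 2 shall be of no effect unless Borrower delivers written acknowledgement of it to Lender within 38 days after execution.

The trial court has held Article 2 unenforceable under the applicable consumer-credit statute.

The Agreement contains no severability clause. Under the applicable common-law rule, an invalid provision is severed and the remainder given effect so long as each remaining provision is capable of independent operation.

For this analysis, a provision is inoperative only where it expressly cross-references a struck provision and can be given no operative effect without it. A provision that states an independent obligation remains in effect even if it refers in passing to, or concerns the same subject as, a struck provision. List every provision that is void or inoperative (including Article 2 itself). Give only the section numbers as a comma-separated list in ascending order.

Article 2 is struck. Article 3 does nothing except set the extension of the survival period for Article 1 by reference to Article 2; with Article 2 gone it has no independent effect and is inoperative. Article 9 merely fixes the acknowledgement condition for Article 2; with Article 2 gone it has nothing to operate on and falls away. Under the stated default rule, only provisions that cannot operate independently fall away; the rest are enforced. Article 1, Article 4, Article 5, Article 6, Article 7, and Article 8 remain in effect.

2, 3, 9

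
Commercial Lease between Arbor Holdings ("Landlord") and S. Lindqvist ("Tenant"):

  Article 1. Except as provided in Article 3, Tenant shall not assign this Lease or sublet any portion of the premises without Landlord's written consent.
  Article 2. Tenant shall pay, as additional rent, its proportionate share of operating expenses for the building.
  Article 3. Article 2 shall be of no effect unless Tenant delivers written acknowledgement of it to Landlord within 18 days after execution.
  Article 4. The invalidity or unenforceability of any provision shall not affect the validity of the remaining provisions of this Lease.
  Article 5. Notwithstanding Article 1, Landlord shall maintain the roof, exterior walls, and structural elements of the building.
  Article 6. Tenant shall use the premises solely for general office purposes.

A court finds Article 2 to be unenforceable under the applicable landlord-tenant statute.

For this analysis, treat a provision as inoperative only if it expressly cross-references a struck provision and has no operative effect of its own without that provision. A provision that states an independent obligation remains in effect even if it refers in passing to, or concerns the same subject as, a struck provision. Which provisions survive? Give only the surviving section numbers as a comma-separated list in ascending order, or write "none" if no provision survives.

1, 4, 5, 6

Article 2 is struck. Article 3 merely fixes the acknowledgement condition for Article 2; with Article 2 gone it has nothing to operate on and falls away. Although Article 1 refers to Article 3, its operative terms do not depend on Article 3, so it remains in effect. Under the severability clause in Article 4, the remaining provisions continue in force. Article 1, Article 4, Article 5, and Article 6 remain in effect.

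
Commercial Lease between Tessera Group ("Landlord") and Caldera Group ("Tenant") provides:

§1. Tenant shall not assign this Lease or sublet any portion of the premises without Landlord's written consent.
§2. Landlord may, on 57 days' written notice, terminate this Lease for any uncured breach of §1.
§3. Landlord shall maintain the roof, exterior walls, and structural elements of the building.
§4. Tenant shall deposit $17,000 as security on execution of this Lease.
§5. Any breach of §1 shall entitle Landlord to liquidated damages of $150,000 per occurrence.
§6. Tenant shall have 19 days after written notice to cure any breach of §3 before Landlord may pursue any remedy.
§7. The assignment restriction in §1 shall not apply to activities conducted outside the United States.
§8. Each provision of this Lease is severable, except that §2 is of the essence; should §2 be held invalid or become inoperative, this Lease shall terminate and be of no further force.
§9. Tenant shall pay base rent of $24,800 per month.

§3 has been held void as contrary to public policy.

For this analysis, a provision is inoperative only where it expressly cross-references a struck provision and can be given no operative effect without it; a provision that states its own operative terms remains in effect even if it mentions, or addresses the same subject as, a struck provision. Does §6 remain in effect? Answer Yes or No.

§3 is struck. §6 has no operative effect of its own apart from §3 and is therefore inoperative. §8 makes §2 an essential term, but §2 is unaffected, so the severability proviso in §8 preserves the remaining provisions. §1, §2, §4, §5, §7, §8, and §9 remain in effect. §6 is among the inoperative provisions, so the answer is no.

No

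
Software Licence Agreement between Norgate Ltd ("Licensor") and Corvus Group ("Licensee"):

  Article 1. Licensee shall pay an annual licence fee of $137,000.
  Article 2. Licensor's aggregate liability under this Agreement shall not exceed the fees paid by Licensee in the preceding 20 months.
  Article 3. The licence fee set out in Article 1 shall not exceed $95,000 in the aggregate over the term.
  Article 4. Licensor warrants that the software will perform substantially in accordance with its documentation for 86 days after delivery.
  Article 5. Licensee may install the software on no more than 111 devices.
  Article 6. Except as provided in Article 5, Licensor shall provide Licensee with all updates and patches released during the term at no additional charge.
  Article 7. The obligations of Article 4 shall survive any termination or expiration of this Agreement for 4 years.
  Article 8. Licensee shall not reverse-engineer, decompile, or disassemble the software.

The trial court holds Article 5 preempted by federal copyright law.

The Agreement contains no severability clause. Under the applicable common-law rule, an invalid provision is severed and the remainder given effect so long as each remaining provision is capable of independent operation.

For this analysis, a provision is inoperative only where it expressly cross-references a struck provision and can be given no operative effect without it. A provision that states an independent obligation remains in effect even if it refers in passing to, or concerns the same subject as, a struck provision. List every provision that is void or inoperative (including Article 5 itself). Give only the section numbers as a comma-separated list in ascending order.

Article 5 is struck. Article 6 mentions Article 5 but its own obligation stands independently of Article 5, so Article 6 is not affected. Nothing else in the Agreement is defined by reference to Article 5. With no severability clause, the stated default rule severs what cannot stand and enforces each remaining provision that can operate on its own. The provisions still in force are Article 1, Article 2, Article 3, Article 4, Article 6, Article 7, and Article 8.

5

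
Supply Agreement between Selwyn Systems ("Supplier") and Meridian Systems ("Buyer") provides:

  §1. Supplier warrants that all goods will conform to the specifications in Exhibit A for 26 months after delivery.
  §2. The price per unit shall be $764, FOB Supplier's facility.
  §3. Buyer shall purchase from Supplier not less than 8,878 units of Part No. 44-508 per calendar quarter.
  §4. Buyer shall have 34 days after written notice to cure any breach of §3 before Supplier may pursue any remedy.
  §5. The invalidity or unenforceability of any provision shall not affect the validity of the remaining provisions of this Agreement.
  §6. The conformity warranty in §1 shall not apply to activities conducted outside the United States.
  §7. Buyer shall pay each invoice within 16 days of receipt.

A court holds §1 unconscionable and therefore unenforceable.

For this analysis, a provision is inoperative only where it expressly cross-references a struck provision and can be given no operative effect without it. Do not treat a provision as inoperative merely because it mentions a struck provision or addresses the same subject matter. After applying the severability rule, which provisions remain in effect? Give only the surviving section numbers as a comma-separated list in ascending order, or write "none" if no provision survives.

§1 is struck. §6 operates only by reference to §1, so it falls with §1. §5 is a severability clause and preserves every provision that can still be given independent effect. The provisions still in force are §2, §3, §4, §5, and §7.

2, 3, 4, 5, 7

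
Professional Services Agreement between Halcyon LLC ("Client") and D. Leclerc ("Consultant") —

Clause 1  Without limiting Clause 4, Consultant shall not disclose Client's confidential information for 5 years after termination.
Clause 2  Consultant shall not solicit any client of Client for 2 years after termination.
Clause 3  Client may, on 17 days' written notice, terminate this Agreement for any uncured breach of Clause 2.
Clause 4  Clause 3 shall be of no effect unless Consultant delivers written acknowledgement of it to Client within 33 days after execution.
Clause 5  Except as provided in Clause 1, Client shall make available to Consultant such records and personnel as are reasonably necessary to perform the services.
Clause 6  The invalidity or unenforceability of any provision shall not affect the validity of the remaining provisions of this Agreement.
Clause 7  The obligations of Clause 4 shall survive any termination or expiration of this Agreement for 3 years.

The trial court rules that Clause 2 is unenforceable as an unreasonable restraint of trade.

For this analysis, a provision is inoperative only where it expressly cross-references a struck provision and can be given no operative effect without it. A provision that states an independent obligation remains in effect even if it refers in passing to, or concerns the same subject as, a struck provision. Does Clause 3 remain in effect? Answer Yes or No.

No

Clause 2 is struck. Clause 3 operates only by reference to Clause 2, so it falls with Clause 2. Clause 4 merely fixes the acknowledgement condition for Clause 3; with Clause 3 gone it has nothing to operate on and falls away. Clause 7 merely fixes the survival period for Clause 4; with Clause 4 gone it has nothing to operate on and falls away. Although Clause 1 refers to Clause 4, its operative terms do not depend on Clause 4, so it remains in effect. Under the severability clause in Clause 6, the remaining provisions continue in force. Clause 1, Clause 5, and Clause 6 remain in effect. Clause 3 is among the inoperative provisions, so the answer is no.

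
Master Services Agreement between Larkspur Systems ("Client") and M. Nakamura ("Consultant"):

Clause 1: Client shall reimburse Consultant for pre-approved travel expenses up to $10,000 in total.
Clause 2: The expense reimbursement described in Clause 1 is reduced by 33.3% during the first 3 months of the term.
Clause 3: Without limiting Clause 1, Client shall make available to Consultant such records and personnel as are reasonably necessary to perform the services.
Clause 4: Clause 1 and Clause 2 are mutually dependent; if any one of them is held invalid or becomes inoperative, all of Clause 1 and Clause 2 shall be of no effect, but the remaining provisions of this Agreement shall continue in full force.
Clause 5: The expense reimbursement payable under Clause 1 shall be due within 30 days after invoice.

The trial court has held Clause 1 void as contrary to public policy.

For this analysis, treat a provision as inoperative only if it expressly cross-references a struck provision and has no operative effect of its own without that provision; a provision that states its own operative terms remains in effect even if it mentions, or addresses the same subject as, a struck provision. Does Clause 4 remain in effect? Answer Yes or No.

Yes

Clause 1 is struck. Clause 2 operates only by reference to Clause 1, so it falls with Clause 1. Clause 5 does nothing except set the payment deadline for the expense reimbursement by reference to Clause 1; with Clause 1 gone it has no independent effect and is inoperative. Although Clause 3 refers to Clause 1, its operative terms do not depend on Clause 1, so it remains in effect. Clause 4 declares Clause 1 and Clause 2 mutually dependent; since one of them has fallen, all of them are of no effect. The remainder continues in force under Clause 4. Clause 3 and Clause 4 remain in effect. Clause 4 is among the surviving provisions, so the answer is yes.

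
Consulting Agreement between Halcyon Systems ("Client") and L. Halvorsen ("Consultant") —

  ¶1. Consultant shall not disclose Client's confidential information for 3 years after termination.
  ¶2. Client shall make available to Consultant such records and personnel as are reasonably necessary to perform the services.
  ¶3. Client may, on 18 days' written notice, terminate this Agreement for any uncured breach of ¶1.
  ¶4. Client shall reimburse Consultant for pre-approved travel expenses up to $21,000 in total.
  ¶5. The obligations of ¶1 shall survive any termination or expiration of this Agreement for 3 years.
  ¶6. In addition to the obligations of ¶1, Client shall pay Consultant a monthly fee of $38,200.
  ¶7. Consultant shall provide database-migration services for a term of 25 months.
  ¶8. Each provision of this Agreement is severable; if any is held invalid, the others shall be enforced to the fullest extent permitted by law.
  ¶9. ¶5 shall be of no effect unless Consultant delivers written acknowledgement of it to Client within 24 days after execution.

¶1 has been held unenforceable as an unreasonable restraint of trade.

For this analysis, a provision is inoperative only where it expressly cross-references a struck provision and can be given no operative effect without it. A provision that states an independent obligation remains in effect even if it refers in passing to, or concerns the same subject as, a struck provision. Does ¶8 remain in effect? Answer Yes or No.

Yes

¶1 is struck. The only function of ¶3 is the termination right for breach of ¶1, so it cannot stand once ¶1 is removed. ¶5 has no operative effect of its own apart from ¶1 and is therefore inoperative. The only function of ¶9 is the acknowledgement condition for ¶5, so it cannot stand once ¶5 is removed. Although ¶6 refers to ¶1, its operative terms do not depend on ¶1, so it remains in effect. Under the severability clause in ¶8, the remaining provisions continue in force. ¶2, ¶4, ¶6, ¶7, and ¶8 remain in effect. ¶8 is among the surviving provisions, so the answer is yes.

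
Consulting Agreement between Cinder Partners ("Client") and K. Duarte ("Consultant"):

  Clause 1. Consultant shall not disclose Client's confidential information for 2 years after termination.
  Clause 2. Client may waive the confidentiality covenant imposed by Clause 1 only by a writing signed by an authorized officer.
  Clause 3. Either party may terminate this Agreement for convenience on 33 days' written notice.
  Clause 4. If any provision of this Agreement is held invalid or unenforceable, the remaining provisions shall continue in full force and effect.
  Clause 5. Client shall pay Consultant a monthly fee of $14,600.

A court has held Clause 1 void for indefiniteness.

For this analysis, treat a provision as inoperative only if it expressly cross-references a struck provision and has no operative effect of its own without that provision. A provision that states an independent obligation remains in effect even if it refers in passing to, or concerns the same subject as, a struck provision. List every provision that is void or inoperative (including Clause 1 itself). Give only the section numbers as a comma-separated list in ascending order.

Clause 1 is struck. Clause 2 has no operative effect of its own apart from Clause 1 and is therefore inoperative. Clause 4 is a severability clause and preserves every provision that can still be given independent effect. That leaves Clause 3, Clause 4, and Clause 5 in effect.

1, 2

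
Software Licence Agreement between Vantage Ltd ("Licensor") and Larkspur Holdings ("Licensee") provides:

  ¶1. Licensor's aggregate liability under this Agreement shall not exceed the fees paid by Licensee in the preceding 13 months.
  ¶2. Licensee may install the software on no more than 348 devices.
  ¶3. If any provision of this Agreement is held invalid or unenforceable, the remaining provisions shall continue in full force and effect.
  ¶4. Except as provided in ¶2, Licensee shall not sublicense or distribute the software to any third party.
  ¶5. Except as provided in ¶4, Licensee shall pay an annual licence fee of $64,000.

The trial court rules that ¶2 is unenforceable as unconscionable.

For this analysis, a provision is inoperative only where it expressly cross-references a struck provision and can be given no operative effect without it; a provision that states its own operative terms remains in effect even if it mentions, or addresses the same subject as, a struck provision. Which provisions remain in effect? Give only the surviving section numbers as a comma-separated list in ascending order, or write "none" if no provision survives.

¶2 is struck. Although ¶4 refers to ¶2, its operative terms do not depend on ¶2, so it remains in effect. No other provision's operative terms depend on ¶2. ¶3 is a severability clause and preserves every provision that can still be given independent effect. That leaves ¶1, ¶3, ¶4, and ¶5 in effect.

1, 3, 4, 5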